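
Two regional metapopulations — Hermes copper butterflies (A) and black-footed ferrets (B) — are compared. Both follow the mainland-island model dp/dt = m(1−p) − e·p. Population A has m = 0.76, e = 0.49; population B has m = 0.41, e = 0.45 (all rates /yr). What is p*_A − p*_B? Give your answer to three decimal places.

A: p*_A = m/(m+e) = 0.76/1.2500 = 0.6080.
B: p*_B = 0.41/0.8600 = 0.4767.
p*_A − p*_B = 0.6080 − 0.4767 = 0.1313.

0.131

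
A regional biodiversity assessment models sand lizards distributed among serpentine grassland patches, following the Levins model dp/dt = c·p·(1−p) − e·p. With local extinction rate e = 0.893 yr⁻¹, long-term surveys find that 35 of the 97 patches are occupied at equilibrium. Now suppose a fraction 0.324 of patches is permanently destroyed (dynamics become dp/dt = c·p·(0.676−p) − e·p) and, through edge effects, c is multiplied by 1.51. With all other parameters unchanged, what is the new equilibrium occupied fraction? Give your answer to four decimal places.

0.2527

Observed p* = 35/97 = 0.36082.
Balance c(1−p*) = e gives c = e/(1 − 0.36082) = 0.893/0.63918 = 1.39710.
New p* = 0.676 − e/c = 0.676 − 0.89300/2.10962 = 0.25270.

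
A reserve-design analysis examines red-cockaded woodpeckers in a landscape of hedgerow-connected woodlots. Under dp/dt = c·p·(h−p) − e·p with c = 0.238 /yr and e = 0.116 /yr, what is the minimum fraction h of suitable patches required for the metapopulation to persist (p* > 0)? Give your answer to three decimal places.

0.487

p* = h − e/c is positive only when h > e/c.
h_min = e/c = 0.116/0.238 = 0.4874.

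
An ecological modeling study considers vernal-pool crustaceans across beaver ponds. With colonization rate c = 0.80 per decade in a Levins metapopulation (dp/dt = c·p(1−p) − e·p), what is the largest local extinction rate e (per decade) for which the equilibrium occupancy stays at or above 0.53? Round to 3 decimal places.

0.376

1 − e/c ≥ 0.53 ⇒ e ≤ c(1 − 0.53) = 0.80 × 0.4700.
e_max = 0.3760.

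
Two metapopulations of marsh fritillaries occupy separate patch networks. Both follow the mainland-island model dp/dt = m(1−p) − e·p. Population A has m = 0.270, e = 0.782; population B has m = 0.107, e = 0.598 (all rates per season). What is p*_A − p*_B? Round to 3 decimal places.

0.105

A: p*_A = m/(m+e) = 0.270/1.0520 = 0.2567.
B: p*_B = 0.107/0.7050 = 0.1518.
p*_A − p*_B = 0.2567 − 0.1518 = 0.1049.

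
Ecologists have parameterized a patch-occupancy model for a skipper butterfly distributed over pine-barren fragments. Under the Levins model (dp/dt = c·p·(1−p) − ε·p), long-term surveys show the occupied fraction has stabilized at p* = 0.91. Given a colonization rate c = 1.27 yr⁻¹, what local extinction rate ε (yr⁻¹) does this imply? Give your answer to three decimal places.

0.114

At equilibrium c(1−p*) = ε.
ε = 1.27 × (1 − 0.91) = 1.27 × 0.0900 = 0.1143.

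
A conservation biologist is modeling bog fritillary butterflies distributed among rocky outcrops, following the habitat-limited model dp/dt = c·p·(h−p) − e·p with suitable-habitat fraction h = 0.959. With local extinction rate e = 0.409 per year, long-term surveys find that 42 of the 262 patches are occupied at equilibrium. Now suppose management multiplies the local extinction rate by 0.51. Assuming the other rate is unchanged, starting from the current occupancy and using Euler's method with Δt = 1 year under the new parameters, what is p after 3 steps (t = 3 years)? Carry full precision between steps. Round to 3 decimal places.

Observed p* = 42/262 = 0.16031.
Balance c(h−p*) = e gives c = e/(0.959 − 0.16031) = 0.409/0.79869 = 0.51209.
Starting from p₀ = 0.16031; update p ← p + (dp/dt)·Δt with the new parameters.
step 1: Δp = +0.03213, p = 0.19243
step 2: Δp = +0.03540, p = 0.22783
step 3: Δp = +0.03778, p = 0.26561

0.266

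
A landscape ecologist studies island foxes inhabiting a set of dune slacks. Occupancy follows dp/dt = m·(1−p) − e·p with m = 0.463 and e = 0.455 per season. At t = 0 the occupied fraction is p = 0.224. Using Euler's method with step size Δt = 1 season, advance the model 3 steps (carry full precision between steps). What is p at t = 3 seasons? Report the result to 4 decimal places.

Update rule: p ← p + [m·(1−p) − e·p]·Δt with Δt = 1.
t = 1: p = 0.22400 + (+0.25737) = 0.48137
t = 2: p = 0.48137 + (+0.02110) = 0.50247
t = 3: p = 0.50247 + (+0.00173) = 0.50420

0.5042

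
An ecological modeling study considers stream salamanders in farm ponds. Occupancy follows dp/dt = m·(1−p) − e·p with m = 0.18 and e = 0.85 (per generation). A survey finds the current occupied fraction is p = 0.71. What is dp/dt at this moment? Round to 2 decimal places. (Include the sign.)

-0.55

Colonization term: m·(1−p) = 0.18×0.2900 = 0.05220.
Extinction term: e·p = 0.60350.
dp/dt = 0.05220 − 0.60350 = -0.55130.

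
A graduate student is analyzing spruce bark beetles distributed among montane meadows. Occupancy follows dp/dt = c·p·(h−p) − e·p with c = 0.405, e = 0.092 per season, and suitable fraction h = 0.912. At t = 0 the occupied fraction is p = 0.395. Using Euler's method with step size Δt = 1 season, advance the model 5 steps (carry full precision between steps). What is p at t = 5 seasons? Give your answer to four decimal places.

Update rule: p ← p + [c·p·(h−p) − e·p]·Δt with Δt = 1.
t = 1: p = 0.39500 + (+0.04637) = 0.44137
t = 2: p = 0.44137 + (+0.04352) = 0.48489
t = 3: p = 0.48489 + (+0.03927) = 0.52415
t = 4: p = 0.52415 + (+0.03411) = 0.55827
t = 5: p = 0.55827 + (+0.02862) = 0.58688

0.5869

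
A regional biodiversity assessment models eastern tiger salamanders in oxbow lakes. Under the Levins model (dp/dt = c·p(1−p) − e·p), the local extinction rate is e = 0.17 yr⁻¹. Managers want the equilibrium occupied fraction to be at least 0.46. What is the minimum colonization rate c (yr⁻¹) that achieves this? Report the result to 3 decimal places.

p* = 1 − e/c ≥ 0.46 requires e/c ≤ 0.5400, i.e. c ≥ e/0.5400.
c_min = 0.17/0.5400 = 0.3148.

0.315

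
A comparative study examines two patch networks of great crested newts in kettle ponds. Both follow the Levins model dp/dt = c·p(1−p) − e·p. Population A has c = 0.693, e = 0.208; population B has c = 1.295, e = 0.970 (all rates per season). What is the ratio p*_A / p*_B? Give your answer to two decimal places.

2.79

A: p*_A = 1 − 0.208/0.693 = 0.6999.
B: p*_B = 1 − 0.970/1.295 = 0.2510.
p*_A / p*_B = 0.6999/0.2510 = 2.7887.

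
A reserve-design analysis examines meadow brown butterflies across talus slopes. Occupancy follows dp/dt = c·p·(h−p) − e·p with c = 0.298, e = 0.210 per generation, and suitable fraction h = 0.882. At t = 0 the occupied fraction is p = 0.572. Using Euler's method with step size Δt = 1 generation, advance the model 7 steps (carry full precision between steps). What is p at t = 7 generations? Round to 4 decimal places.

Update rule: p ← p + [c·p·(h−p) − e·p]·Δt with Δt = 1.
step 1: Δp = -0.06728, p = 0.50472
step 2: Δp = -0.04925, p = 0.45548
step 3: Δp = -0.03776, p = 0.41772
step 4: Δp = -0.02993, p = 0.38779
step 5: Δp = -0.02432, p = 0.36347
step 6: Δp = -0.02016, p = 0.34330
step 7: Δp = -0.01698, p = 0.32632

0.3263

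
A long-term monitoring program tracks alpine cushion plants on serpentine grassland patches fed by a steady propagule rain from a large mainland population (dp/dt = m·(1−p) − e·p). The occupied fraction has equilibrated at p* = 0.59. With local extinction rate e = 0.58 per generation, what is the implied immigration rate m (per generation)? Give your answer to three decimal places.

At equilibrium m(1−p*) = e·p*, so m = e·p*/(1−p*).
m = 0.58 × 0.59 / 0.4100 = 0.3422/0.4100 = 0.8346.

0.835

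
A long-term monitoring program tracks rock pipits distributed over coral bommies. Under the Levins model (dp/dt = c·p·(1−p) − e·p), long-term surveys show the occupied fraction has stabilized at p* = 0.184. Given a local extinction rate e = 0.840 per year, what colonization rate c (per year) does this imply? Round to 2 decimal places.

At equilibrium c(1−p*) = e, so c = e/(1−p*).
c = 0.840/(1 − 0.184) = 0.840/0.8160 = 1.0294.

1.03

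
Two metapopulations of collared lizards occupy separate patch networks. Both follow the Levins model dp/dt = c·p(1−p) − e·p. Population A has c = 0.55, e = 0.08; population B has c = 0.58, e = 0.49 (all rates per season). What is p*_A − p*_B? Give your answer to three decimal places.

A: p*_A = 1 − 0.08/0.55 = 0.8545.
B: p*_B = 1 − 0.49/0.58 = 0.1552.
p*_A − p*_B = 0.8545 − 0.1552 = 0.6994.

0.699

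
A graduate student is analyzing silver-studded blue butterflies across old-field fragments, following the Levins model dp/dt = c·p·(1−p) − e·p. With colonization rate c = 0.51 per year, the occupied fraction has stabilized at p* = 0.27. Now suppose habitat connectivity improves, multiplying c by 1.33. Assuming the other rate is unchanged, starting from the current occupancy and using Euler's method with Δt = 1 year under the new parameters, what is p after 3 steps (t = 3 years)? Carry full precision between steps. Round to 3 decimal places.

Balance c(1−p*) = e gives e = 0.51×(1 − 0.27000) = 0.37230.
Starting from p₀ = 0.27000; update p ← p + (dp/dt)·Δt with the new parameters.
  1  |  dp/dt·Δt = +0.033172  |  p_1 = 0.303172
  2  |  dp/dt·Δt = +0.030426  |  p_2 = 0.333598
  3  |  dp/dt·Δt = +0.026595  |  p_3 = 0.360192

0.360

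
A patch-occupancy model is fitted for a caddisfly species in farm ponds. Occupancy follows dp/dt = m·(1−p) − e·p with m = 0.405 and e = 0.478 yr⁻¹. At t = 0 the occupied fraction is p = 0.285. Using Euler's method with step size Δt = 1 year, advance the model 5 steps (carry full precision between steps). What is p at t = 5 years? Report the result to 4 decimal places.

Update rule: p ← p + [m·(1−p) − e·p]·Δt with Δt = 1.
p: 0.28500 → 0.43834  (Δp = +0.15335)
p: 0.43834 → 0.45629  (Δp = +0.01794)
p: 0.45629 → 0.45839  (Δp = +0.00210)
p: 0.45839 → 0.45863  (Δp = +0.00025)
p: 0.45863 → 0.45866  (Δp = +0.00003)

0.4587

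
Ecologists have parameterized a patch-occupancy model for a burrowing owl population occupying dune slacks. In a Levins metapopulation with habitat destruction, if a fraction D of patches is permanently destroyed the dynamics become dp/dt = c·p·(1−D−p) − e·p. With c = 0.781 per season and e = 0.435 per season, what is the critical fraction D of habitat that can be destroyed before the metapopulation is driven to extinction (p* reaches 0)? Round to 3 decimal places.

The nontrivial equilibrium is p* = (1−D) − e/c; extinction occurs when this hits zero.
So D_crit = 1 − e/c = 1 − 0.435/0.781 = 1 − 0.5570 = 0.4430.
This equals the undisturbed p*, a classic result of Lande's extension.

0.443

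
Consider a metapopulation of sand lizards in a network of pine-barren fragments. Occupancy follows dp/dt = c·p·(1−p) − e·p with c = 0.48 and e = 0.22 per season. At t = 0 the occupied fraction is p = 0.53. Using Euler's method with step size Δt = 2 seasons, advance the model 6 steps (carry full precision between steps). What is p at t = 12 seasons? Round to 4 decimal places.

0.5415

Update rule: p ← p + [c·p·(1−p) − e·p]·Δt with Δt = 2.
p: 0.53000 → 0.53594  (Δp = +0.00594)
p: 0.53594 → 0.53888  (Δp = +0.00295)
p: 0.53888 → 0.54032  (Δp = +0.00144)
p: 0.54032 → 0.54102  (Δp = +0.00070)
p: 0.54102 → 0.54136  (Δp = +0.00034)
p: 0.54136 → 0.54152  (Δp = +0.00016)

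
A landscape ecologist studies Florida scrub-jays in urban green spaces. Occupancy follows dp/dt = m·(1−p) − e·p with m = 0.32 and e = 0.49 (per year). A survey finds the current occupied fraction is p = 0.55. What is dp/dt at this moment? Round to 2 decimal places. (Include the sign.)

Colonization term: m·(1−p) = 0.32×0.4500 = 0.14400.
Extinction term: e·p = 0.26950.
dp/dt = 0.14400 − 0.26950 = -0.12550.

-0.13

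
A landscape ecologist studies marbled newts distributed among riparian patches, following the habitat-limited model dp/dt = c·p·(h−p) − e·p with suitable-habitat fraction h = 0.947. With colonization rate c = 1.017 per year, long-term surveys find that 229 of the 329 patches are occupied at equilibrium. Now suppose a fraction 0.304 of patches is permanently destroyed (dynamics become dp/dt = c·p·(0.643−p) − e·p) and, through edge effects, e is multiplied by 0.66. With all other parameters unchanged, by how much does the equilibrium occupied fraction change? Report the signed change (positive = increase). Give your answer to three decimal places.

Observed p* = 229/329 = 0.69605.
Balance c(h−p*) = e gives e = 1.017×(0.947 − 0.69605) = 0.25522.
New p* = 0.643 − e/c = 0.643 − 0.16845/1.01700 = 0.47737.
Δp* = 0.47737 − 0.69605 = -0.21868.

-0.219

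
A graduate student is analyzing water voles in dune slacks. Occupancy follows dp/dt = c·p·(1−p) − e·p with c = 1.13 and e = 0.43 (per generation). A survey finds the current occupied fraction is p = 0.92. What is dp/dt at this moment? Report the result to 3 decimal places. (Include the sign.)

-0.312

Colonization term: c·p·(1−p) = 1.13×0.92×0.0800 = 0.08317.
Extinction term: e·p = 0.39560.
dp/dt = 0.08317 − 0.39560 = -0.31243.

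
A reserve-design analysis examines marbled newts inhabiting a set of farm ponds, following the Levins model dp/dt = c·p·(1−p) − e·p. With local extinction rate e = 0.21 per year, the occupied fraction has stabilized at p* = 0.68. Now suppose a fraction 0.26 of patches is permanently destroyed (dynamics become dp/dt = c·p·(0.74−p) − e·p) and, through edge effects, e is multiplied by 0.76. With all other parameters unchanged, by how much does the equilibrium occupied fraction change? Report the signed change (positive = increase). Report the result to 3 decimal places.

-0.183

Balance c(1−p*) = e gives c = e/(1 − 0.68000) = 0.21/0.32000 = 0.65625.
New p* = 0.74 − e/c = 0.74 − 0.15960/0.65625 = 0.49680.
Δp* = 0.49680 − 0.68000 = -0.18320.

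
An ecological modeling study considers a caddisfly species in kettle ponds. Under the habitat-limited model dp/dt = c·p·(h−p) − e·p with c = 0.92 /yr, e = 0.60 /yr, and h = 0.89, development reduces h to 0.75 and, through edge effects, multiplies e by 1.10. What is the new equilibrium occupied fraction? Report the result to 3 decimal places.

Before: p* = h − e/c = 0.89 − 0.60/0.92 = 0.89 − 0.6522 = 0.2378.
After: c = 0.92, e = 0.66, h = 0.75; p* = 0.75 − 0.66/0.92 = 0.0326.

0.033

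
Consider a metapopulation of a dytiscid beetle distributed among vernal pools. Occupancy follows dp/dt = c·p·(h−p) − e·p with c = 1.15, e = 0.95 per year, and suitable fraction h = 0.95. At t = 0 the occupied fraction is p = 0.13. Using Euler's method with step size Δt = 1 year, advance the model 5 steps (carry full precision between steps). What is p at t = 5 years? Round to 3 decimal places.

0.127

Update rule: p ← p + [c·p·(h−p) − e·p]·Δt with Δt = 1.
p: 0.13000 → 0.12909  (Δp = -0.00091)
p: 0.12909 → 0.12832  (Δp = -0.00077)
p: 0.12832 → 0.12767  (Δp = -0.00065)
p: 0.12767 → 0.12712  (Δp = -0.00055)
p: 0.12712 → 0.12665  (Δp = -0.00047)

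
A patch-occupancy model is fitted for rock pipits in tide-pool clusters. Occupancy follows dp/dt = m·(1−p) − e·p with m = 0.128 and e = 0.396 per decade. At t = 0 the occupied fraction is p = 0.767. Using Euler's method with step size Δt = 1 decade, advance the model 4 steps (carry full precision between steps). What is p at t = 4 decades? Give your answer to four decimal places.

0.2711

Update rule: p ← p + [m·(1−p) − e·p]·Δt with Δt = 1.
step 1: Δp = -0.27391, p = 0.49309
step 2: Δp = -0.13038, p = 0.36271
step 3: Δp = -0.06206, p = 0.30065
step 4: Δp = -0.02954, p = 0.27111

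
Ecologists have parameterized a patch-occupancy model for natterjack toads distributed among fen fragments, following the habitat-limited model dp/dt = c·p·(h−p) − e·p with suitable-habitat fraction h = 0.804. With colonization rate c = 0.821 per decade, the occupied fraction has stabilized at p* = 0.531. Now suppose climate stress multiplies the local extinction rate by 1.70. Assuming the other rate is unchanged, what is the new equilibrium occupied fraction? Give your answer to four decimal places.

0.3399

Balance c(h−p*) = e gives e = 0.821×(0.804 − 0.53100) = 0.22413.
New p* = 0.804 − e/c = 0.804 − 0.38102/0.82100 = 0.33991.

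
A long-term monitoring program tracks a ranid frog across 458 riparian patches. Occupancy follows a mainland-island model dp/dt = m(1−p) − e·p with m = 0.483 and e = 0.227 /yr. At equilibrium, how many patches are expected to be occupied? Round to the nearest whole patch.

312

p* = m/(m+e) = 0.483/0.7100 = 0.6803.
Expected occupied patches = N × p* = 458 × 0.6803 = 311.57 ≈ 312.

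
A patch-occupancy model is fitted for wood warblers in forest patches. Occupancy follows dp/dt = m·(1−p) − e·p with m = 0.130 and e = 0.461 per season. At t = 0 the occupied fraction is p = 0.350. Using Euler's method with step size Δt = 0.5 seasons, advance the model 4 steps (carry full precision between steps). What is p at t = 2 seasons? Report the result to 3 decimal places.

Update rule: p ← p + [m·(1−p) − e·p]·Δt with Δt = 0.5.
step 1: Δp = -0.03842, p = 0.31157
step 2: Δp = -0.02707, p = 0.28450
step 3: Δp = -0.01907, p = 0.26543
step 4: Δp = -0.01344, p = 0.25200

0.252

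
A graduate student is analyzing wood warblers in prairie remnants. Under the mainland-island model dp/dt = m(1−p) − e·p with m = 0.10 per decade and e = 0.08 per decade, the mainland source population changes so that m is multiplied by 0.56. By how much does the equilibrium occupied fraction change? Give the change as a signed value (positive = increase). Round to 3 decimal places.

-0.144

Before: p* = 0.10/(0.10+0.08) = 0.5556.
After: m = 0.056, e = 0.08; p* = 0.056/0.1360 = 0.4118.
Δp* = 0.4118 − 0.5556 = -0.1438.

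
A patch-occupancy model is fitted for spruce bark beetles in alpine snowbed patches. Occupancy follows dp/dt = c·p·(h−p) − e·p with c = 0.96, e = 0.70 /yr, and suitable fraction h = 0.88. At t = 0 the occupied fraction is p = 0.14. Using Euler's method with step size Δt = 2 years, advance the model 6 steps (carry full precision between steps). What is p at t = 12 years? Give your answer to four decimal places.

0.1493

Update rule: p ← p + [c·p·(h−p) − e·p]·Δt with Δt = 2.
step 1: Δp = +0.00291, p = 0.14291
step 2: Δp = +0.00217, p = 0.14509
step 3: Δp = +0.00160, p = 0.14669
step 4: Δp = +0.00117, p = 0.14785
step 5: Δp = +0.00085, p = 0.14870
step 6: Δp = +0.00061, p = 0.14931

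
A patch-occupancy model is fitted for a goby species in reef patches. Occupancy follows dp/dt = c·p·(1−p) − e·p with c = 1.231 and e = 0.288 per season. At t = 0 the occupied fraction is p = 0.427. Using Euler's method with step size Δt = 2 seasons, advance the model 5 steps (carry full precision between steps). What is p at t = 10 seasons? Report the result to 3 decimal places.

0.777

Update rule: p ← p + [c·p·(1−p) − e·p]·Δt with Δt = 2.
step 1: Δp = +0.35643, p = 0.78343
step 2: Δp = -0.03353, p = 0.74990
step 3: Δp = +0.02981, p = 0.77971
step 4: Δp = -0.02623, p = 0.75348
step 5: Δp = +0.02331, p = 0.77679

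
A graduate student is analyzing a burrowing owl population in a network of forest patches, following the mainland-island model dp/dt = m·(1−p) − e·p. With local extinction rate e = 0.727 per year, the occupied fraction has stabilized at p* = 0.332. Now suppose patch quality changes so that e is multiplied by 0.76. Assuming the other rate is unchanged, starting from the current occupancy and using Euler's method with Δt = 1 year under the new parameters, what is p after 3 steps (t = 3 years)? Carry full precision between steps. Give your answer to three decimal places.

0.395

Balance m(1−p*) = e·p* gives m = e·p*/(1−p*) = 0.727×0.33200/0.66800 = 0.36132.
Starting from p₀ = 0.33200; update p ← p + (dp/dt)·Δt with the new parameters.
t = 1: p = 0.33200 + (+0.05793) = 0.38993
t = 2: p = 0.38993 + (+0.00499) = 0.39492
t = 3: p = 0.39492 + (+0.00043) = 0.39535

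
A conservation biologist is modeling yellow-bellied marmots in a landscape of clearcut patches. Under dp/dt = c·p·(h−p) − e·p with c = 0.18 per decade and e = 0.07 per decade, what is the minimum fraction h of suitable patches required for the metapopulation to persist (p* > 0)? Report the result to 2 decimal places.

p* = h − e/c is positive only when h > e/c.
h_min = e/c = 0.07/0.18 = 0.3889.

0.39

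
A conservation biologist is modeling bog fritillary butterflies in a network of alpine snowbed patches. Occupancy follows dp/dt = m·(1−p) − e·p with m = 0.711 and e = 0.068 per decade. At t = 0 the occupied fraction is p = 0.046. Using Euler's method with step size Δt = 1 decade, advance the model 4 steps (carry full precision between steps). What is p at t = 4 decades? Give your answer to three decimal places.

0.911

Update rule: p ← p + [m·(1−p) − e·p]·Δt with Δt = 1.
p: 0.04600 → 0.72117  (Δp = +0.67517)
p: 0.72117 → 0.87038  (Δp = +0.14921)
p: 0.87038 → 0.90335  (Δp = +0.03298)
p: 0.90335 → 0.91064  (Δp = +0.00729)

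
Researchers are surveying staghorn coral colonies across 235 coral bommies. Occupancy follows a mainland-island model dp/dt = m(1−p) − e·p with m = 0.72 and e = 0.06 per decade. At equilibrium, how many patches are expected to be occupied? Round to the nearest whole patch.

217

p* = m/(m+e) = 0.72/0.7800 = 0.9231.
Expected occupied patches = N × p* = 235 × 0.9231 = 216.92 ≈ 217.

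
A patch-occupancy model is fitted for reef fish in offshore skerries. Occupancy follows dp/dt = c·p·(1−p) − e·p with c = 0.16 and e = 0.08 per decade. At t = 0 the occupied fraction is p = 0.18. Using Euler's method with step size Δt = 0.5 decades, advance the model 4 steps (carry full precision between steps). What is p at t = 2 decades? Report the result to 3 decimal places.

0.199

Update rule: p ← p + [c·p·(1−p) − e·p]·Δt with Δt = 0.5.
step 1: Δp = +0.00461, p = 0.18461
step 2: Δp = +0.00466, p = 0.18927
step 3: Δp = +0.00470, p = 0.19397
step 4: Δp = +0.00475, p = 0.19872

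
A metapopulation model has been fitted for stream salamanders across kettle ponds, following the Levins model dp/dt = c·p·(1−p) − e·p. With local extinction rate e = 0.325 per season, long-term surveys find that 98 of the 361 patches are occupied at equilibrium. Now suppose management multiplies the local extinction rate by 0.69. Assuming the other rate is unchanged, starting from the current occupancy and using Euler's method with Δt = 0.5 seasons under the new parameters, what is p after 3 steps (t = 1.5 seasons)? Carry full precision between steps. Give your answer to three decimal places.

Observed p* = 98/361 = 0.27147.
Balance c(1−p*) = e gives c = e/(1 − 0.27147) = 0.325/0.72853 = 0.44610.
Starting from p₀ = 0.27147; update p ← p + (dp/dt)·Δt with the new parameters.
p: 0.27147 → 0.28514  (Δp = +0.01368)
p: 0.28514 → 0.29864  (Δp = +0.01349)
p: 0.29864 → 0.31187  (Δp = +0.01323)

0.312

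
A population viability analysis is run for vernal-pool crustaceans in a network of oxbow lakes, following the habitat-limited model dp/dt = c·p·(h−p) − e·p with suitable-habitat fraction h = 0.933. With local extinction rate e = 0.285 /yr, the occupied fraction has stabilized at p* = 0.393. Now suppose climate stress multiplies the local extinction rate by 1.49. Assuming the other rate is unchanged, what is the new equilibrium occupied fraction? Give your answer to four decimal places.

0.1284

Balance c(h−p*) = e gives c = e/(0.933 − 0.39300) = 0.285/0.54000 = 0.52778.
New p* = 0.933 − e/c = 0.933 − 0.42465/0.52778 = 0.12840.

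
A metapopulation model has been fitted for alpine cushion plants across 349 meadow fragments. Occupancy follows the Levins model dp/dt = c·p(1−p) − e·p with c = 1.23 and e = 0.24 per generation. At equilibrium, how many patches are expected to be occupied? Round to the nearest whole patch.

p* = 1 − e/c = 1 − 0.24/1.23 = 0.8049.
Expected occupied patches = N × p* = 349 × 0.8049 = 280.90 ≈ 281.

281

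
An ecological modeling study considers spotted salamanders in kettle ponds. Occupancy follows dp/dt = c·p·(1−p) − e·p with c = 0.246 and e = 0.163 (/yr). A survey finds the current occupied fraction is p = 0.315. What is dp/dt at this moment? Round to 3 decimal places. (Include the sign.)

0.002

Colonization term: c·p·(1−p) = 0.246×0.315×0.6850 = 0.05308.
Extinction term: e·p = 0.05135.
dp/dt = 0.05308 − 0.05135 = 0.00174.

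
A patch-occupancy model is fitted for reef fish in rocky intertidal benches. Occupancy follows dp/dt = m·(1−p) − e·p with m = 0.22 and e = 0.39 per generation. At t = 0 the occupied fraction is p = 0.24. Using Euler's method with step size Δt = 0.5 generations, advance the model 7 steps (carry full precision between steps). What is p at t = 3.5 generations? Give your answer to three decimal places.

Update rule: p ← p + [m·(1−p) − e·p]·Δt with Δt = 0.5.
step 1: Δp = +0.03680, p = 0.27680
step 2: Δp = +0.02558, p = 0.30238
step 3: Δp = +0.01778, p = 0.32015
step 4: Δp = +0.01235, p = 0.33251
step 5: Δp = +0.00859, p = 0.34109
step 6: Δp = +0.00597, p = 0.34706
step 7: Δp = +0.00415, p = 0.35121

0.351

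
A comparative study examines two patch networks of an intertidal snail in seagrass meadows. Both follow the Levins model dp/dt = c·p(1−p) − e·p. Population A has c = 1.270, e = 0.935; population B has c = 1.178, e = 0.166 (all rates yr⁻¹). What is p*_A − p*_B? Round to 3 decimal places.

A: p*_A = 1 − 0.935/1.270 = 0.2638.
B: p*_B = 1 − 0.166/1.178 = 0.8591.
p*_A − p*_B = 0.2638 − 0.8591 = -0.5953.

-0.595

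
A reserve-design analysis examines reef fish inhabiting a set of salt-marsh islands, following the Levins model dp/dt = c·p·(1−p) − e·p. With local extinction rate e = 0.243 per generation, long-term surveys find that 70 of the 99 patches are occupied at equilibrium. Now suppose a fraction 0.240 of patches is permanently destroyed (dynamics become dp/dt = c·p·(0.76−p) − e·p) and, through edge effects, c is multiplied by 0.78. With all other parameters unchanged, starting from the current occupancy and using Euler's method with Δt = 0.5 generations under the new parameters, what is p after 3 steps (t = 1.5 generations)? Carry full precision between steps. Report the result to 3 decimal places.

Observed p* = 70/99 = 0.70707.
Balance c(1−p*) = e gives c = e/(1 − 0.70707) = 0.243/0.29293 = 0.82955.
Starting from p₀ = 0.70707; update p ← p + (dp/dt)·Δt with the new parameters.
  1  |  dp/dt·Δt = -0.073801  |  p_1 = 0.633269
  2  |  dp/dt·Δt = -0.050978  |  p_2 = 0.582292
  3  |  dp/dt·Δt = -0.037271  |  p_3 = 0.545021

0.545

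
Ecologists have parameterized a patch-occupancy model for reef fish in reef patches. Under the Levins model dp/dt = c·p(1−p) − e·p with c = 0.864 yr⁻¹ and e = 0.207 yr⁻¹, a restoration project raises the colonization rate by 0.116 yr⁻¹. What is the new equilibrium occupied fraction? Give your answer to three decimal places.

0.789

Before: p* = 1 − 0.207/0.864 = 0.7604.
After the change, c = 0.98, e = 0.207, so p* = 1 − 0.207/0.98 = 0.7888.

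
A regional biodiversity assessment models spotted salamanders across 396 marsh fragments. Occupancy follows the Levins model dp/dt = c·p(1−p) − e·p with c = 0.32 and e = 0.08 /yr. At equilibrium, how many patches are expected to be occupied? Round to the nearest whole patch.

p* = 1 − e/c = 1 − 0.08/0.32 = 0.7500.
Expected occupied patches = N × p* = 396 × 0.7500 = 297.00 ≈ 297.

297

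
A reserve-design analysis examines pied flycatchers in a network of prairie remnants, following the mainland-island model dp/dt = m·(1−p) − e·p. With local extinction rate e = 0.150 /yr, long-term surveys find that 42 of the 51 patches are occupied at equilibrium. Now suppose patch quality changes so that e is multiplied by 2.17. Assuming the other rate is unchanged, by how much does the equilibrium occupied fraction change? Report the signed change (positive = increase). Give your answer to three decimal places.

Observed p* = 42/51 = 0.82353.
Balance m(1−p*) = e·p* gives m = e·p*/(1−p*) = 0.150×0.82353/0.17647 = 0.70000.
New p* = m/(m+e) = 0.70000/(0.70000+0.32550) = 0.68259.
Δp* = 0.68259 − 0.82353 = -0.14094.

-0.141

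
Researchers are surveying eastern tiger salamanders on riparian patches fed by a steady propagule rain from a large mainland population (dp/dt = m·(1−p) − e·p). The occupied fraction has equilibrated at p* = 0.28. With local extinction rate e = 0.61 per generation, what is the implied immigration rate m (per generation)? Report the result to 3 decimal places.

At equilibrium m(1−p*) = e·p*, so m = e·p*/(1−p*).
m = 0.61 × 0.28 / 0.7200 = 0.1708/0.7200 = 0.2372.

0.237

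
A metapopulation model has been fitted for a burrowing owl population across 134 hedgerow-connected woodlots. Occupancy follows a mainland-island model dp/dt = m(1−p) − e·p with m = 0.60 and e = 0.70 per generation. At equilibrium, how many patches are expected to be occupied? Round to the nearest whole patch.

p* = m/(m+e) = 0.60/1.3000 = 0.4615.
Expected occupied patches = N × p* = 134 × 0.4615 = 61.85 ≈ 62.

62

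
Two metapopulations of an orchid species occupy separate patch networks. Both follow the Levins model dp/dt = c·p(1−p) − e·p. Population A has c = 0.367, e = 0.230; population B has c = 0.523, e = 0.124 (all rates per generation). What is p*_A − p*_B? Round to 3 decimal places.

A: p*_A = 1 − 0.230/0.367 = 0.3733.
B: p*_B = 1 − 0.124/0.523 = 0.7629.
p*_A − p*_B = 0.3733 − 0.7629 = -0.3896.

-0.390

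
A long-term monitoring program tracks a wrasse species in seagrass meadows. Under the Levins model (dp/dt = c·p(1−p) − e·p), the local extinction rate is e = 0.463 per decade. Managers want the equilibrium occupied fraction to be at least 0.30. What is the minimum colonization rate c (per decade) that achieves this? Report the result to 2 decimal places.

p* = 1 − e/c ≥ 0.30 requires e/c ≤ 0.7000, i.e. c ≥ e/0.7000.
c_min = 0.463/0.7000 = 0.6614.

0.66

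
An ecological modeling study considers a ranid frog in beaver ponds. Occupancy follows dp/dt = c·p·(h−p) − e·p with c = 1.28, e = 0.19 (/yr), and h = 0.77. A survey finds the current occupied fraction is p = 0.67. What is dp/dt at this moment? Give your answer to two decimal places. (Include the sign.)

-0.04

Colonization term: c·p·(h−p) = 1.28×0.67×0.1000 = 0.08576.
Extinction term: e·p = 0.12730.
dp/dt = 0.08576 − 0.12730 = -0.04154.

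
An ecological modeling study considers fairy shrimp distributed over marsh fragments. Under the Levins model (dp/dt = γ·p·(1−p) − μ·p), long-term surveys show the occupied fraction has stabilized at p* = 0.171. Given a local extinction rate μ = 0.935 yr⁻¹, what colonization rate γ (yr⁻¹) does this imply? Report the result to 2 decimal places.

At equilibrium γ(1−p*) = μ, so γ = μ/(1−p*).
γ = 0.935/(1 − 0.171) = 0.935/0.8290 = 1.1279.

1.13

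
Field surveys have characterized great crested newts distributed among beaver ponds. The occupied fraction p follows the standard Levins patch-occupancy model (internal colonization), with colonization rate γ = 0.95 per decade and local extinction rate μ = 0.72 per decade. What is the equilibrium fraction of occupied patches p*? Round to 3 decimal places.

0.242

Setting dp/dt = 0 and dividing through by p* gives γ·(1−p*) = μ.
So p* = 1 − μ/γ = 1 − 0.72/0.95 = 1 − 0.7579 = 0.2421.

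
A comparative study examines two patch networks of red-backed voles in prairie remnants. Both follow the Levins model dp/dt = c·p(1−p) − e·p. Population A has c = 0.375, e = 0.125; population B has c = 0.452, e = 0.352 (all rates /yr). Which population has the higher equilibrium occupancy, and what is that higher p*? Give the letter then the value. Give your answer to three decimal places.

A, 0.667

A: p*_A = 1 − 0.125/0.375 = 0.6667.
B: p*_B = 1 − 0.352/0.452 = 0.2212.
A is higher at 0.6667.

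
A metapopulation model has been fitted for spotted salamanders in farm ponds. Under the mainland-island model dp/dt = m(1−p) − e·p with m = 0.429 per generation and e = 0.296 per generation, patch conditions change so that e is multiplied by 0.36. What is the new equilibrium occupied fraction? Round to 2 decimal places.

0.80

Before: p* = 0.429/(0.429+0.296) = 0.5917.
After: m = 0.429, e = 0.10656; p* = 0.429/0.5356 = 0.8010.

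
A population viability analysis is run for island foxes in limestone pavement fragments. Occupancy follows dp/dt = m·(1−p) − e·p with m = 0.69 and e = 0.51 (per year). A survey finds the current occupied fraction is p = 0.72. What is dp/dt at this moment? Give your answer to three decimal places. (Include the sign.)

-0.174

Colonization term: m·(1−p) = 0.69×0.2800 = 0.19320.
Extinction term: e·p = 0.36720.
dp/dt = 0.19320 − 0.36720 = -0.17400.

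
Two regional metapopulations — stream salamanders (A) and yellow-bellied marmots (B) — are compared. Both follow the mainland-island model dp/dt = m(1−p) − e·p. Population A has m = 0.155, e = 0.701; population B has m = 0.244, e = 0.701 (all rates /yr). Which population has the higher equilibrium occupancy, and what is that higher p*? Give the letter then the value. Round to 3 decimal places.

B, 0.258

A: p*_A = m/(m+e) = 0.155/0.8560 = 0.1811.
B: p*_B = 0.244/0.9450 = 0.2582.
B is higher at 0.2582.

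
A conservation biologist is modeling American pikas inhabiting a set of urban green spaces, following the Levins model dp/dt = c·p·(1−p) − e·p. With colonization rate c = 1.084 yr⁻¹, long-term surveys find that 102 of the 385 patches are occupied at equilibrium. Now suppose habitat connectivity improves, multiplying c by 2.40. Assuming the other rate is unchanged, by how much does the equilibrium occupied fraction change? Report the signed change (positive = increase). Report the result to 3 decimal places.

0.429

Observed p* = 102/385 = 0.26494.
Balance c(1−p*) = e gives e = 1.084×(1 − 0.26494) = 0.79681.
New p* = 1 − e/c = 1 − 0.79681/2.60160 = 0.69372.
Δp* = 0.69372 − 0.26494 = +0.42878.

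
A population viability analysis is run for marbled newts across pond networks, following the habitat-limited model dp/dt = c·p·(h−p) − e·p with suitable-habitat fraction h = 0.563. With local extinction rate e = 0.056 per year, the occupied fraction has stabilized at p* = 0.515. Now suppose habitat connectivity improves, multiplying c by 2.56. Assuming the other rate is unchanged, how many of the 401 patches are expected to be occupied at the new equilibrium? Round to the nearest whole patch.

218

Balance c(h−p*) = e gives c = e/(0.563 − 0.51500) = 0.056/0.04800 = 1.16667.
New p* = 0.563 − e/c = 0.563 − 0.05600/2.98668 = 0.54425.
Expected occupied = 401 × 0.54425 = 218.24 ≈ 218.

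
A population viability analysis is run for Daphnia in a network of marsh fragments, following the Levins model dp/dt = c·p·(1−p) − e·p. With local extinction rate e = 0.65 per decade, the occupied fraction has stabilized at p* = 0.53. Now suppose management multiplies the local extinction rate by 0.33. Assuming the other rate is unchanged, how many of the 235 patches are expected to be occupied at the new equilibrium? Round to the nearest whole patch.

Balance c(1−p*) = e gives c = e/(1 − 0.53000) = 0.65/0.47000 = 1.38298.
New p* = 1 − e/c = 1 − 0.21450/1.38298 = 0.84490.
Expected occupied = 235 × 0.84490 = 198.55 ≈ 199.

199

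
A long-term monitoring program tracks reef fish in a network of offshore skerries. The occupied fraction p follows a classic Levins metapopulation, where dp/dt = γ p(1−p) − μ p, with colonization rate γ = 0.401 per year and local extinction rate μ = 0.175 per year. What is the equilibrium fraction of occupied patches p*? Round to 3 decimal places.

At equilibrium, colonization balances extinction: γ·p*·(1−p*) = μ·p*.
So p* = 1 − μ/γ = 1 − 0.175/0.401 = 1 − 0.4364 = 0.5636.

0.564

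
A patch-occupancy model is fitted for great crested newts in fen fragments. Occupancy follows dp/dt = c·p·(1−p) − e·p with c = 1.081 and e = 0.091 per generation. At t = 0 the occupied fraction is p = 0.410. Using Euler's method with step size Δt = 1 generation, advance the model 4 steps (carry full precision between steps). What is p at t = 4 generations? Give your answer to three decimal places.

0.916

Update rule: p ← p + [c·p·(1−p) − e·p]·Δt with Δt = 1.
t = 1: p = 0.41000 + (+0.22418) = 0.63418
t = 2: p = 0.63418 + (+0.19308) = 0.82726
t = 3: p = 0.82726 + (+0.07920) = 0.90646
t = 4: p = 0.90646 + (+0.00918) = 0.91563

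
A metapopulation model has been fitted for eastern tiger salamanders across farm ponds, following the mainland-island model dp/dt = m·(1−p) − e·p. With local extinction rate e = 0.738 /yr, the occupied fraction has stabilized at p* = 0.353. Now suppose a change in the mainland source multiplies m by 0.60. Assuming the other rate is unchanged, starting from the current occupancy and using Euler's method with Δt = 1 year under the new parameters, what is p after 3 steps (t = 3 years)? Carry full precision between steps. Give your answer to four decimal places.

0.2466

Balance m(1−p*) = e·p* gives m = e·p*/(1−p*) = 0.738×0.35300/0.64700 = 0.40265.
Starting from p₀ = 0.35300; update p ← p + (dp/dt)·Δt with the new parameters.
  1  |  dp/dt·Δt = -0.104206  |  p_1 = 0.248794
  2  |  dp/dt·Δt = -0.002127  |  p_2 = 0.246668
  3  |  dp/dt·Δt = -0.000043  |  p_3 = 0.246624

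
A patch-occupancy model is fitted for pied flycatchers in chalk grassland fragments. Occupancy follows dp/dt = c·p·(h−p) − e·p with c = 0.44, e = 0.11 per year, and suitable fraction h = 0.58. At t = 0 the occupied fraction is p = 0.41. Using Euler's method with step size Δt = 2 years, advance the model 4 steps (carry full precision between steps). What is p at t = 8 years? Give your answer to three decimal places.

0.346

Update rule: p ← p + [c·p·(h−p) − e·p]·Δt with Δt = 2.
  1  |  dp/dt·Δt = -0.028864  |  p_1 = 0.381136
  2  |  dp/dt·Δt = -0.017151  |  p_2 = 0.363985
  3  |  dp/dt·Δt = -0.010886  |  p_3 = 0.353099
  4  |  dp/dt·Δt = -0.007178  |  p_4 = 0.345922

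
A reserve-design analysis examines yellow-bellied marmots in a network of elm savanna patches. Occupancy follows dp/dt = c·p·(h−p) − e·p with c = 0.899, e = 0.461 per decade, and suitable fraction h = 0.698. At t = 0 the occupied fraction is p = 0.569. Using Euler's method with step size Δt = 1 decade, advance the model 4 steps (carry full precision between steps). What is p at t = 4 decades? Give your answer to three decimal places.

0.253

Update rule: p ← p + [c·p·(h−p) − e·p]·Δt with Δt = 1.
t = 1: p = 0.56900 + (-0.19632) = 0.37268
t = 2: p = 0.37268 + (-0.06281) = 0.30987
t = 3: p = 0.30987 + (-0.03473) = 0.27514
t = 4: p = 0.27514 + (-0.02225) = 0.25290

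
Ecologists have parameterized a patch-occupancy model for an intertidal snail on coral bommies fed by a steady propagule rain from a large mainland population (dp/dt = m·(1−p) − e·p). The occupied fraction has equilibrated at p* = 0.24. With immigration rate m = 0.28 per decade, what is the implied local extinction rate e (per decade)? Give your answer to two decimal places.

At equilibrium m(1−p*) = e·p*, so e = m(1−p*)/p*.
e = 0.28 × 0.7600 / 0.24 = 0.8867.

0.89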